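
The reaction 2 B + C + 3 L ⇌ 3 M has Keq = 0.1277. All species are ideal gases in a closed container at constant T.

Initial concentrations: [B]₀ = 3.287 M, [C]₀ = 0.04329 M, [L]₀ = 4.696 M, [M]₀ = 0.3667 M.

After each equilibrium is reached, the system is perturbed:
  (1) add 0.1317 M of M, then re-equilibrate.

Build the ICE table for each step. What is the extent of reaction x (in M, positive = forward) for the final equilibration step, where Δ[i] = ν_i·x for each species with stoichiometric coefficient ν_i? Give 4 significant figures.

x = -9.6190e-04 M

Q₀ = 0.001018 vs Keq = 0.1277 ⇒ Q<K, forward
Step 1:
                  B         C         L         M
  init        3.287   0.04329     4.696    0.3667
  Δ        -0.08465  -0.04233    -0.127     0.127
  eq          3.202 9.6325e-04     4.569    0.4937
  solve Keq expr → x = 0.04233; check Q = 0.1277
Then add 0.1317 M of M.
Step 2:
                  B         C         L         M
  init        3.202 9.6325e-04     4.569    0.6254
  Δ        0.001924 9.6190e-04  0.002886 -0.002886
  eq          3.204  0.001925     4.572    0.6225
  solve Keq expr → x = -9.6190e-04; check Q = 0.1277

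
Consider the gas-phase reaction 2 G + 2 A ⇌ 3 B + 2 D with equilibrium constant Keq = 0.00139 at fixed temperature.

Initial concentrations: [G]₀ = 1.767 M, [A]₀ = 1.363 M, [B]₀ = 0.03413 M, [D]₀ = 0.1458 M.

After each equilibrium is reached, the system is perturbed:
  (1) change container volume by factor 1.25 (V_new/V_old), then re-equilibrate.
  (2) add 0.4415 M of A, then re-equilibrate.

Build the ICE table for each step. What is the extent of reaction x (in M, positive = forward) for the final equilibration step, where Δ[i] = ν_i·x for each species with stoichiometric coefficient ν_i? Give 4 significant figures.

Q₀ = 1.4570e-07 vs Keq = 0.00139 ⇒ Q<K, forward
Step 1:
                    G           A           B           D
  init          1.767       1.363     0.03413      0.1458
  Δ           -0.2015     -0.2015      0.3023      0.2015
  eq            1.565       1.161      0.3365      0.3473
  solve Keq expr → x = 0.1008; check Q = 0.00139
Then change container volume by factor 1.25 (V_new/V_old).
Step 2:
                    G           A           B           D
  init          1.252      0.9292      0.2692      0.2779
  Δ         -0.008202   -0.008202      0.0123    0.008202
  eq            1.244       0.921      0.2815      0.2861
  solve Keq expr → x = 0.004101; check Q = 0.00139
Then add 0.4415 M of A.
Step 3:
                    G           A           B           D
  init          1.244       1.362      0.2815      0.2861
  Δ          -0.03196    -0.03196     0.04795     0.03196
  eq            1.212        1.33      0.3294       0.318
  solve Keq expr → x = 0.01598; check Q = 0.00139

x = 0.01598 M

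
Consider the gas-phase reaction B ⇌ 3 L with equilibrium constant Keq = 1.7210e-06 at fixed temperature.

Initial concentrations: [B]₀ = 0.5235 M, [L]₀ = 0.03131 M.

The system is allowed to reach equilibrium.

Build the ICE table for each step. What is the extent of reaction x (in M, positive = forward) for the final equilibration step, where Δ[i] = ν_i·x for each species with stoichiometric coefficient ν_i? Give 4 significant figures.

Q₀ = 5.8632e-05 vs Keq = 1.7210e-06 ⇒ Q>K, reverse
Step 1:
                   B          L
  init        0.5235    0.03131
  Δ         0.007203   -0.02161
  eq          0.5307   0.009702
  solve Keq expr → x = -0.007203; check Q = 1.7210e-06

x = -0.007203 M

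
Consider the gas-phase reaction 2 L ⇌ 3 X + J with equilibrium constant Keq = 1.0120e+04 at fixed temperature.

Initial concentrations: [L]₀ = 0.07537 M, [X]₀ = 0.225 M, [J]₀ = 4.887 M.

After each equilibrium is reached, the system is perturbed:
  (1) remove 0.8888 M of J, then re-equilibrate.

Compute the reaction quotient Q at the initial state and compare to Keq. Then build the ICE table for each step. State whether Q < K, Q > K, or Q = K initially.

Q₀ = 9.799 vs Keq = 1.0120e+04 ⇒ Q<K, forward
Step 1:
                  L         X         J
  init      0.07537     0.225     4.887
  Δ        -0.07116    0.1067   0.03558
  eq       0.004214    0.3317     4.923
  solve Keq expr → x = 0.03558; check Q = 1.0120e+04
Then remove 0.8888 M of J.
Step 2:
                  L         X         J
  init     0.004214    0.3317     4.034
  Δ       -3.8919e-04 5.8378e-04 1.9459e-04
  eq       0.003825    0.3323     4.034
  solve Keq expr → x = 1.9459e-04; check Q = 1.0120e+04

Q₀ = 9.799; Q < K (proceeds forward)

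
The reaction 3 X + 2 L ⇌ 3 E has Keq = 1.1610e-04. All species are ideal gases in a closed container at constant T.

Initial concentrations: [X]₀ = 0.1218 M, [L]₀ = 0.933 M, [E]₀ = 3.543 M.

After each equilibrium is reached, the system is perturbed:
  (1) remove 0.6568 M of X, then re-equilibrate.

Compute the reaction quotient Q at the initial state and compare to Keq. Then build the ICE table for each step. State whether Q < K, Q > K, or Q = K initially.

Q₀ = 2.8275e+04 vs Keq = 1.1610e-04 ⇒ Q>K, reverse
Step 1:
                  X         L         E
  I          0.1218     0.933     3.543
  C           3.201     2.134    -3.201
  E           3.323     3.067    0.3422
  solve Keq expr → x = -1.067; check Q = 1.1610e-04
Then remove 0.6568 M of X.
Step 2:
                  X         L         E
  I           2.666     3.067    0.3422
  C         0.05915   0.03943  -0.05915
  E           2.725     3.106     0.283
  solve Keq expr → x = -0.01972; check Q = 1.1610e-04

Q₀ = 2.8275e+04; Q > K (proceeds reverse)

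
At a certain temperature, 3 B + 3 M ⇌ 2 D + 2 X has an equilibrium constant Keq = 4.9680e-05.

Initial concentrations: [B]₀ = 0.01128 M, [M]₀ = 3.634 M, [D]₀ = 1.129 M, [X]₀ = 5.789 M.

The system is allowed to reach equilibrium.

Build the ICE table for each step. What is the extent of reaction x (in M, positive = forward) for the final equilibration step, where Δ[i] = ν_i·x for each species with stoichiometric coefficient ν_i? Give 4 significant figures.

x = -0.5453 M

Q₀ = 6.2017e+05 vs Keq = 4.9680e-05 ⇒ Q>K, reverse
Step 1:
                    B           M           D           X
  I           0.01128       3.634       1.129       5.789
  C             1.636       1.636      -1.091      -1.091
  E             1.647        5.27     0.03837       4.698
  solve Keq expr → x = -0.5453; check Q = 4.9680e-05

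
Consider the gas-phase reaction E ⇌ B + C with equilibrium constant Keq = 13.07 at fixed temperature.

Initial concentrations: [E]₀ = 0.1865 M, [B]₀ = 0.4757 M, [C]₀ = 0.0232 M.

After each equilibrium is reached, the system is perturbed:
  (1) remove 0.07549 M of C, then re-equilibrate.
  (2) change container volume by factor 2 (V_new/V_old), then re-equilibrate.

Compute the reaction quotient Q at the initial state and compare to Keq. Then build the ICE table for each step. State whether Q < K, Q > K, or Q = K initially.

Q₀ = 0.05918; Q < K (proceeds forward)

Q₀ = 0.05918 vs Keq = 13.07 ⇒ Q<K, forward
Step 1:
                    E           B           C
  I            0.1865      0.4757      0.0232
  C           -0.1765      0.1765      0.1765
  E          0.009967      0.6522      0.1997
  solve Keq expr → x = 0.1765; check Q = 13.07
Then remove 0.07549 M of C.
Step 2:
                    E           B           C
  I          0.009967      0.6522      0.1242
  C         -0.003555    0.003555    0.003555
  E          0.006412      0.6558      0.1278
  solve Keq expr → x = 0.003555; check Q = 13.07
Then change container volume by factor 2 (V_new/V_old).
Step 3:
                    E           B           C
  I          0.003206      0.3279      0.0639
  C         -0.001556    0.001556    0.001556
  E           0.00165      0.3295     0.06546
  solve Keq expr → x = 0.001556; check Q = 13.07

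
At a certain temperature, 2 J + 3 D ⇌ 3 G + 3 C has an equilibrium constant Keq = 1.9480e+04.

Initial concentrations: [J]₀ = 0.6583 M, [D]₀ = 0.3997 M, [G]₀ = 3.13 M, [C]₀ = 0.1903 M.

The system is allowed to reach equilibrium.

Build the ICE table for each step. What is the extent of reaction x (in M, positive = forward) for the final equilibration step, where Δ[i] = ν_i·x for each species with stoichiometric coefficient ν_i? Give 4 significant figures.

x = 0.09865 M

Q₀ = 7.637 vs Keq = 1.9480e+04 ⇒ Q<K, forward
Step 1:
                   J          D          G          C
  init        0.6583     0.3997       3.13     0.1903
  Δ          -0.1973     -0.296      0.296      0.296
  eq           0.461     0.1037      3.426     0.4863
  solve Keq expr → x = 0.09865; check Q = 1.9480e+04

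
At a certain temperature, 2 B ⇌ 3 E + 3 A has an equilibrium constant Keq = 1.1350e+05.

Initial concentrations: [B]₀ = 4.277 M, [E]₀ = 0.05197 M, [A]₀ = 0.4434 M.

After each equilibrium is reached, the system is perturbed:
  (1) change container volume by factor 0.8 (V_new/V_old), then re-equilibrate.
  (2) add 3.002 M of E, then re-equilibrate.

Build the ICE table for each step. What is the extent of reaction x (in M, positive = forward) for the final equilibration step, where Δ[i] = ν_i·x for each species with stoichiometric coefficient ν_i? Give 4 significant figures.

x = -0.1943 M

Q₀ = 6.6891e-07 vs Keq = 1.1350e+05 ⇒ Q<K, forward
Step 1:
                   B          E          A
  I            4.277    0.05197     0.4434
  C             -3.7       5.55       5.55
  E           0.5773      5.601      5.993
  solve Keq expr → x = 1.85; check Q = 1.1350e+05
Then change container volume by factor 0.8 (V_new/V_old).
Step 2:
                   B          E          A
  I           0.7216      7.002      7.491
  C           0.2436    -0.3654    -0.3654
  E           0.9653      6.636      7.126
  solve Keq expr → x = -0.1218; check Q = 1.1350e+05
Then add 3.002 M of E.
Step 3:
                   B          E          A
  I           0.9653      9.638      7.126
  C           0.3885    -0.5828    -0.5828
  E            1.354      9.056      6.543
  solve Keq expr → x = -0.1943; check Q = 1.1350e+05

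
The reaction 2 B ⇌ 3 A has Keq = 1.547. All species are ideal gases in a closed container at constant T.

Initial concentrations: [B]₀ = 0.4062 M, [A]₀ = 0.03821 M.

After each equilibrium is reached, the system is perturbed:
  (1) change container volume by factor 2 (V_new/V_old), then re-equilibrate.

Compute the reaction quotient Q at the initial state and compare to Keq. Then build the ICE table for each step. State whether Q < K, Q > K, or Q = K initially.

Q₀ = 3.3810e-04 vs Keq = 1.547 ⇒ Q<K, forward
Step 1:
                  B         A
  I          0.4062   0.03821
  C         -0.2231    0.3347
  E          0.1831    0.3729
  solve Keq expr → x = 0.1116; check Q = 1.547
Then change container volume by factor 2 (V_new/V_old).
Step 2:
                  B         A
  I         0.09154    0.1864
  C        -0.01486   0.02229
  E         0.07668    0.2087
  solve Keq expr → x = 0.007431; check Q = 1.547

Q₀ = 3.3810e-04; Q < K (proceeds forward)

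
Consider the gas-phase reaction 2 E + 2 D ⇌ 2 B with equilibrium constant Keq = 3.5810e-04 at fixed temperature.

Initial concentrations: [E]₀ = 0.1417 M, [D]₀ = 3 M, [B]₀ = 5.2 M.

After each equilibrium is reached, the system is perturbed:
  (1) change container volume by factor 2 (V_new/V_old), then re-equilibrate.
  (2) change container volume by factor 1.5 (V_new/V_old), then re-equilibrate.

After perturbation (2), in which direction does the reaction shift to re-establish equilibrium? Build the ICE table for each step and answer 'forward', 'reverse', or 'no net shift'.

Direction: reverse

Q₀ = 149.6 vs Keq = 3.5810e-04 ⇒ Q>K, reverse
Step 1:
                    E           D           B
  init         0.1417           3         5.2
  Δ             4.534       4.534      -4.534
  eq            4.675       7.534      0.6665
  solve Keq expr → x = -2.267; check Q = 3.5810e-04
Then change container volume by factor 2 (V_new/V_old).
Step 2:
                    E           D           B
  init          2.338       3.767      0.3332
  Δ             0.149       0.149      -0.149
  eq            2.487       3.916      0.1843
  solve Keq expr → x = -0.0745; check Q = 3.5810e-04
Then change container volume by factor 1.5 (V_new/V_old).
Step 3:
                    E           D           B
  init          1.658        2.61      0.1228
  Δ           0.03786     0.03786    -0.03786
  eq            1.696       2.648     0.08498
  solve Keq expr → x = -0.01893; check Q = 3.5810e-04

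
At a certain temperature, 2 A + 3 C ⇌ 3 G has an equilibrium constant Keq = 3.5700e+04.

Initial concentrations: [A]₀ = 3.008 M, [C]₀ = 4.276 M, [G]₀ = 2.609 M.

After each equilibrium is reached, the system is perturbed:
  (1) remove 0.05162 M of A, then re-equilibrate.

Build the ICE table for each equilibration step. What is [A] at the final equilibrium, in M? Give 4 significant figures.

Q₀ = 0.0251 vs Keq = 3.5700e+04 ⇒ Q<K, forward
Step 1:
                    A           C           G
  Initial       3.008       4.276       2.609
  Change       -2.608      -3.911       3.911
  Equil        0.4004      0.3645        6.52
  solve Keq expr → x = 1.304; check Q = 3.5700e+04
Then remove 0.05162 M of A.
Step 2:
                    A           C           G
  Initial      0.3487      0.3645        6.52
  Change       0.0151     0.02265    -0.02265
  Equil        0.3638      0.3872       6.498
  solve Keq expr → x = -0.007551; check Q = 3.5700e+04

[A]_eq = 0.3638 M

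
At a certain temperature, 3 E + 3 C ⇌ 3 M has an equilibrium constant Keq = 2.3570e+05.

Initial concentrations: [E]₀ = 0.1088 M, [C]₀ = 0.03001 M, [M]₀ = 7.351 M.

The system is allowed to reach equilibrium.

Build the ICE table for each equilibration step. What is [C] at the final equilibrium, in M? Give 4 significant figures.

[C]_eq = 0.3014 M

Q₀ = 1.1412e+10 vs Keq = 2.3570e+05 ⇒ Q>K, reverse
Step 1:
                   E          C          M
  I           0.1088    0.03001      7.351
  C           0.2714     0.2714    -0.2714
  E           0.3802     0.3014       7.08
  solve Keq expr → x = -0.09047; check Q = 2.3570e+05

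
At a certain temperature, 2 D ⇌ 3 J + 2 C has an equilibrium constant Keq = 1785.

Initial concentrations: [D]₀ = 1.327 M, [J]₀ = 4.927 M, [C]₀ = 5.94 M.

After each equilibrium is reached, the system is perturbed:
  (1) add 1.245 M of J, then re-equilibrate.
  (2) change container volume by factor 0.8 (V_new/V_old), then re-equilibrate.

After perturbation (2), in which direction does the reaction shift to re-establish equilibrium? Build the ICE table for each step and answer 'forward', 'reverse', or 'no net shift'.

Q₀ = 2397 vs Keq = 1785 ⇒ Q>K, reverse
Step 1:
                    D           J           C
  init          1.327       4.927        5.94
  Δ            0.1084     -0.1626     -0.1084
  eq            1.435       4.764       5.832
  solve Keq expr → x = -0.05421; check Q = 1785
Then add 1.245 M of J.
Step 2:
                    D           J           C
  init          1.435       6.009       5.832
  Δ            0.2904     -0.4356     -0.2904
  eq            1.726       5.574       5.541
  solve Keq expr → x = -0.1452; check Q = 1785
Then change container volume by factor 0.8 (V_new/V_old).
Step 3:
                    D           J           C
  init          2.157       6.967       6.926
  Δ            0.3667       -0.55     -0.3667
  eq            2.524       6.417        6.56
  solve Keq expr → x = -0.1833; check Q = 1785

Direction: reverse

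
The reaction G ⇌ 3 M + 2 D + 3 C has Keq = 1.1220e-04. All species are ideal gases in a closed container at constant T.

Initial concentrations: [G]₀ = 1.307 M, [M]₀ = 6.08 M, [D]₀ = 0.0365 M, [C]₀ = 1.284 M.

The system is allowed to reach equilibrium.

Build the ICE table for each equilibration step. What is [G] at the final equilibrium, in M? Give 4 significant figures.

Q₀ = 0.485 vs Keq = 1.1220e-04 ⇒ Q>K, reverse
Step 1:
                   G          M          D          C
  Initial      1.307       6.08     0.0365      1.284
  Change     0.01795   -0.05384    -0.0359   -0.05384
  Equil        1.325      6.026 6.0408e-04       1.23
  solve Keq expr → x = -0.01795; check Q = 1.1220e-04

[G]_eq = 1.325 M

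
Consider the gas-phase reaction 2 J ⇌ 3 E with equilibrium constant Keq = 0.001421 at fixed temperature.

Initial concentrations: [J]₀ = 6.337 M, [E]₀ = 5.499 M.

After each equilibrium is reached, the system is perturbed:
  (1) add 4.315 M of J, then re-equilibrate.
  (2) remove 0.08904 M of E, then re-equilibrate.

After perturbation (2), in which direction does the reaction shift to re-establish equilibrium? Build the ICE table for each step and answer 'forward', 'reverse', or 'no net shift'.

Q₀ = 4.141 vs Keq = 0.001421 ⇒ Q>K, reverse
Step 1:
                  J         E
  I           6.337     5.499
  C           3.326    -4.989
  E           9.663      0.51
  solve Keq expr → x = -1.663; check Q = 0.001421
Then add 4.315 M of J.
Step 2:
                  J         E
  I           13.98      0.51
  C        -0.09296    0.1394
  E           13.89    0.6495
  solve Keq expr → x = 0.04648; check Q = 0.001421
Then remove 0.08904 M of E.
Step 3:
                  J         E
  I           13.89    0.5604
  C        -0.05815   0.08723
  E           13.83    0.6477
  solve Keq expr → x = 0.02908; check Q = 0.001421

Direction: forward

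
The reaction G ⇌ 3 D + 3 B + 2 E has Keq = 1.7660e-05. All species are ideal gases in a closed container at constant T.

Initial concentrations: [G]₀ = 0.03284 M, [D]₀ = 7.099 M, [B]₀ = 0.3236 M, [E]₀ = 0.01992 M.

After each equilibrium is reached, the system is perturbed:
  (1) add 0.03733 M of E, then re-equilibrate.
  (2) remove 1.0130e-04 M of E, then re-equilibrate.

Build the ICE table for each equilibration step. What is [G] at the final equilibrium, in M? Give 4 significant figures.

[G]_eq = 0.06117 M

Q₀ = 0.1465 vs Keq = 1.7660e-05 ⇒ Q>K, reverse
Step 1:
                   G          D          B          E
  init       0.03284      7.099     0.3236    0.01992
  Δ         0.009815   -0.02945   -0.02945   -0.01963
  eq         0.04266       7.07     0.2942 2.8942e-04
  solve Keq expr → x = -0.009815; check Q = 1.7660e-05
Then add 0.03733 M of E.
Step 2:
                   G          D          B          E
  init       0.04266       7.07     0.2942    0.03762
  Δ          0.01857   -0.05571   -0.05571   -0.03714
  eq         0.06122      7.014     0.2384 4.8077e-04
  solve Keq expr → x = -0.01857; check Q = 1.7660e-05
Then remove 1.0130e-04 M of E.
Step 3:
                   G          D          B          E
  init       0.06122      7.014     0.2384 3.7947e-04
  Δ       -5.0315e-05 1.5095e-04 1.5095e-04 1.0063e-04
  eq         0.06117      7.014     0.2386 4.8010e-04
  solve Keq expr → x = 5.0315e-05; check Q = 1.7660e-05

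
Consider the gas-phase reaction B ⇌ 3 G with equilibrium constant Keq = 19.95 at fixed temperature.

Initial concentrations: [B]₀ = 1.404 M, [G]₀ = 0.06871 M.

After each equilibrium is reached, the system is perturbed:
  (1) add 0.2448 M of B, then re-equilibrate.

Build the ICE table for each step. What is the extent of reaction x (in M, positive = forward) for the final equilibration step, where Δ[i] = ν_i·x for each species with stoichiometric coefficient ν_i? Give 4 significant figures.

x = 0.06626 M

Q₀ = 2.3104e-04 vs Keq = 19.95 ⇒ Q<K, forward
Step 1:
                  B         G
  Initial     1.404   0.06871
  Change    -0.7584     2.275
  Equil      0.6456     2.344
  solve Keq expr → x = 0.7584; check Q = 19.95
Then add 0.2448 M of B.
Step 2:
                  B         G
  Initial    0.8904     2.344
  Change   -0.06626    0.1988
  Equil      0.8241     2.543
  solve Keq expr → x = 0.06626; check Q = 19.95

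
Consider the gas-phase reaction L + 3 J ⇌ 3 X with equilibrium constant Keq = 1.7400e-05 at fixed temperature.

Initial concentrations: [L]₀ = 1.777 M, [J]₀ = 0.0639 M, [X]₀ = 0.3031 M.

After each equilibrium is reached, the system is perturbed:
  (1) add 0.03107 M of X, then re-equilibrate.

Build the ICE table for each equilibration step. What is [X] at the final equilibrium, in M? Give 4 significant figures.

[X]_eq = 0.01235 M

Q₀ = 60.06 vs Keq = 1.7400e-05 ⇒ Q>K, reverse
Step 1:
                    L           J           X
  init          1.777      0.0639      0.3031
  Δ           0.09725      0.2917     -0.2917
  eq            1.874      0.3556     0.01136
  solve Keq expr → x = -0.09725; check Q = 1.7400e-05
Then add 0.03107 M of X.
Step 2:
                    L           J           X
  init          1.874      0.3556     0.04243
  Δ           0.01003     0.03009    -0.03009
  eq            1.884      0.3857     0.01235
  solve Keq expr → x = -0.01003; check Q = 1.7400e-05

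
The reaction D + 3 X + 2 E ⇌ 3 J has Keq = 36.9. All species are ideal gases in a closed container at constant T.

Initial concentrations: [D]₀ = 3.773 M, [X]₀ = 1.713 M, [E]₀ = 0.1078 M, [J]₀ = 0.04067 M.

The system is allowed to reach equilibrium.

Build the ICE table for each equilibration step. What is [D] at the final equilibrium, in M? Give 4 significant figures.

[D]_eq = 3.721 M

Q₀ = 3.0523e-04 vs Keq = 36.9 ⇒ Q<K, forward
Step 1:
                   D          X          E          J
  I            3.773      1.713     0.1078    0.04067
  C         -0.05199     -0.156     -0.104      0.156
  E            3.721      1.557    0.00383     0.1966
  solve Keq expr → x = 0.05199; check Q = 36.9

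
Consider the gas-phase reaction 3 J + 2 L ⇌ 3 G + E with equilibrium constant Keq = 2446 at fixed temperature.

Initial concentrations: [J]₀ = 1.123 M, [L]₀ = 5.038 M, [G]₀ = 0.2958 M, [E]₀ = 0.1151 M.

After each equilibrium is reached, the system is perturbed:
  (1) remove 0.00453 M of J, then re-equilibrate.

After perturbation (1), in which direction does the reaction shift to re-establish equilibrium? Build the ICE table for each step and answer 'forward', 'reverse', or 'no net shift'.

Direction: reverse

Q₀ = 8.2873e-05 vs Keq = 2446 ⇒ Q<K, forward
Step 1:
                  J         L         G         E
  I           1.123     5.038    0.2958    0.1151
  C          -1.093   -0.7284     1.093    0.3642
  E         0.03045      4.31     1.388    0.4793
  solve Keq expr → x = 0.3642; check Q = 2446
Then remove 0.00453 M of J.
Step 2:
                  J         L         G         E
  I         0.02592      4.31     1.388    0.4793
  C        0.004389  0.002926 -0.004389 -0.001463
  E         0.03031     4.313     1.384    0.4778
  solve Keq expr → x = -0.001463; check Q = 2446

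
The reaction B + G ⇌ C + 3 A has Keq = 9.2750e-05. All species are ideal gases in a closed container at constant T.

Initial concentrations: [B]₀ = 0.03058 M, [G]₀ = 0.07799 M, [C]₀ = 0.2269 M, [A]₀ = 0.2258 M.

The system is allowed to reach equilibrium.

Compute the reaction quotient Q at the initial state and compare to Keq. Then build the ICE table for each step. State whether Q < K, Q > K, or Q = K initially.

Q₀ = 1.095; Q > K (proceeds reverse)

Q₀ = 1.095 vs Keq = 9.2750e-05 ⇒ Q>K, reverse
Step 1:
                  B         G         C         A
  init      0.03058   0.07799    0.2269    0.2258
  Δ         0.06847   0.06847  -0.06847   -0.2054
  eq        0.09905    0.1465    0.1584    0.0204
  solve Keq expr → x = -0.06847; check Q = 9.2750e-05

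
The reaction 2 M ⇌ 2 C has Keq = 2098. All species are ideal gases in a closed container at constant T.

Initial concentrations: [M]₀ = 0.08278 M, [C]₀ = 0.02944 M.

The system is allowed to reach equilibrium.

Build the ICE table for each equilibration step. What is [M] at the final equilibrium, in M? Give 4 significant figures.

[M]_eq = 0.002398 M

Q₀ = 0.1265 vs Keq = 2098 ⇒ Q<K, forward
Step 1:
                  M         C
  Initial   0.08278   0.02944
  Change   -0.08038   0.08038
  Equil    0.002398    0.1098
  solve Keq expr → x = 0.04019; check Q = 2098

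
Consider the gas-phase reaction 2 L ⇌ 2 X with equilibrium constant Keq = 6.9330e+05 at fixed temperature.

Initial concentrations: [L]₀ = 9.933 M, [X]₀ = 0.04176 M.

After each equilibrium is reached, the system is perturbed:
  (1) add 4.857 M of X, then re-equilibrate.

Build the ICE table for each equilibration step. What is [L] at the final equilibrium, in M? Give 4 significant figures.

[L]_eq = 0.01779 M

Q₀ = 1.7675e-05 vs Keq = 6.9330e+05 ⇒ Q<K, forward
Step 1:
                   L          X
  init         9.933    0.04176
  Δ           -9.921      9.921
  eq         0.01197      9.963
  solve Keq expr → x = 4.961; check Q = 6.9330e+05
Then add 4.857 M of X.
Step 2:
                   L          X
  init       0.01197      14.82
  Δ         0.005826  -0.005826
  eq         0.01779      14.81
  solve Keq expr → x = -0.002913; check Q = 6.9330e+05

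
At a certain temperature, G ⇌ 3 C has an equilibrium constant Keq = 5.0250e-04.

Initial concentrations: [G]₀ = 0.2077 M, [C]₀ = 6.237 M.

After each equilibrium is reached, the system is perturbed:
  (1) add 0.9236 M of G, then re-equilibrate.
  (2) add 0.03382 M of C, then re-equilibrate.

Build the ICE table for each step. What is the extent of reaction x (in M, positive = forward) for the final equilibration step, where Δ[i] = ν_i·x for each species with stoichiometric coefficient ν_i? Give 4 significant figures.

Q₀ = 1168 vs Keq = 5.0250e-04 ⇒ Q>K, reverse
Step 1:
                  G         C
  Initial    0.2077     6.237
  Change      2.044    -6.133
  Equil       2.252    0.1042
  solve Keq expr → x = -2.044; check Q = 5.0250e-04
Then add 0.9236 M of G.
Step 2:
                  G         C
  Initial     3.176    0.1042
  Change  -0.004199    0.0126
  Equil       3.171    0.1168
  solve Keq expr → x = 0.004199; check Q = 5.0250e-04
Then add 0.03382 M of C.
Step 3:
                  G         C
  Initial     3.171    0.1506
  Change    0.01123  -0.03368
  Equil       3.183    0.1169
  solve Keq expr → x = -0.01123; check Q = 5.0250e-04

x = -0.01123 M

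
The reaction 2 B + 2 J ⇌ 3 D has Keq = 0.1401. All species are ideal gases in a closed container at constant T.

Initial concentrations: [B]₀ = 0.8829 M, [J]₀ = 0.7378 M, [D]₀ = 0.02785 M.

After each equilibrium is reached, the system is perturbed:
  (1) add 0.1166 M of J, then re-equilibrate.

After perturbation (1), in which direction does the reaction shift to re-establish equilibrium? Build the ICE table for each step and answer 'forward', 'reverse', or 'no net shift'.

Q₀ = 5.0907e-05 vs Keq = 0.1401 ⇒ Q<K, forward
Step 1:
                   B          J          D
  init        0.8829     0.7378    0.02785
  Δ          -0.1706    -0.1706      0.256
  eq          0.7123     0.5672     0.2838
  solve Keq expr → x = 0.08532; check Q = 0.1401
Then add 0.1166 M of J.
Step 2:
                   B          J          D
  init        0.7123     0.6838     0.2838
  Δ         -0.01784   -0.01784    0.02676
  eq          0.6944     0.6659     0.3106
  solve Keq expr → x = 0.00892; check Q = 0.1401

Direction: forward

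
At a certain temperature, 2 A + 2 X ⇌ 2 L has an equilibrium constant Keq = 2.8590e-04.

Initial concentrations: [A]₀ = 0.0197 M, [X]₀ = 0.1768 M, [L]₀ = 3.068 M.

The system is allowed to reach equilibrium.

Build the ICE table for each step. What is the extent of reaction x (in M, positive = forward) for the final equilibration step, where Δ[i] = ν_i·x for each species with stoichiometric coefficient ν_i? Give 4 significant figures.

x = -1.457 M

Q₀ = 7.7591e+05 vs Keq = 2.8590e-04 ⇒ Q>K, reverse
Step 1:
                    A           X           L
  init         0.0197      0.1768       3.068
  Δ             2.915       2.915      -2.915
  eq            2.934       3.091      0.1534
  solve Keq expr → x = -1.457; check Q = 2.8590e-04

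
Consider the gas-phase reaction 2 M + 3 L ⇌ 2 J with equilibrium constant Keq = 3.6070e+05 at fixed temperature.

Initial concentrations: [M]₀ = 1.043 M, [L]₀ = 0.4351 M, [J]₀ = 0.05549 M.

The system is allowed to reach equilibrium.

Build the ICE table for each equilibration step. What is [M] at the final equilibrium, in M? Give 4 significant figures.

[M]_eq = 0.7584 M

Q₀ = 0.03436 vs Keq = 3.6070e+05 ⇒ Q<K, forward
Step 1:
                   M          L          J
  Initial      1.043     0.4351    0.05549
  Change     -0.2846    -0.4269     0.2846
  Equil       0.7584    0.00823     0.3401
  solve Keq expr → x = 0.1423; check Q = 3.6070e+05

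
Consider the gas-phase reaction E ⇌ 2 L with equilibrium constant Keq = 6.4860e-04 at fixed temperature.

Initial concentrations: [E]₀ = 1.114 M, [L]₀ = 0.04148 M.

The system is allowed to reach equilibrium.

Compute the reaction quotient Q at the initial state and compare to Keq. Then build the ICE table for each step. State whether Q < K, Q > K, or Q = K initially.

Q₀ = 0.001545; Q > K (proceeds reverse)

Q₀ = 0.001545 vs Keq = 6.4860e-04 ⇒ Q>K, reverse
Step 1:
                    E           L
  I             1.114     0.04148
  C          0.007256    -0.01451
  E             1.121     0.02697
  solve Keq expr → x = -0.007256; check Q = 6.4860e-04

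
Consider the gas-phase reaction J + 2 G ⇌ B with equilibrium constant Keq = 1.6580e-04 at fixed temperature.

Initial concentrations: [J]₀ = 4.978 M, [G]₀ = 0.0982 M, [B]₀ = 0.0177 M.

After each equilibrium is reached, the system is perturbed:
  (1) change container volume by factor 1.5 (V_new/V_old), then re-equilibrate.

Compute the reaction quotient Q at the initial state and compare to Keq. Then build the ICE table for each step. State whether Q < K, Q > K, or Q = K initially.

Q₀ = 0.3687; Q > K (proceeds reverse)

Q₀ = 0.3687 vs Keq = 1.6580e-04 ⇒ Q>K, reverse
Step 1:
                   J          G          B
  I            4.978     0.0982     0.0177
  C          0.01769    0.03537   -0.01769
  E            4.996     0.1336 1.4777e-05
  solve Keq expr → x = -0.01769; check Q = 1.6580e-04
Then change container volume by factor 1.5 (V_new/V_old).
Step 2:
                   J          G          B
  I             3.33    0.08905 9.8517e-06
  C       5.4721e-06 1.0944e-05 -5.4721e-06
  E             3.33    0.08906 4.3796e-06
  solve Keq expr → x = -5.4721e-06; check Q = 1.6580e-04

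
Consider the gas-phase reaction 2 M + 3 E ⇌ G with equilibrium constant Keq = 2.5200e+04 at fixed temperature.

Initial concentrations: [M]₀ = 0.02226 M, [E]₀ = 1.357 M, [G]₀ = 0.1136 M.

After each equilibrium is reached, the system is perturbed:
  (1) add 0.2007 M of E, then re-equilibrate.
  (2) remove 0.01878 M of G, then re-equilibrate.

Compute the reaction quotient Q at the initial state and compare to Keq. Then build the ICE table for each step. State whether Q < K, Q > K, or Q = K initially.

Q₀ = 91.75 vs Keq = 2.5200e+04 ⇒ Q<K, forward
Step 1:
                   M          E          G
  Initial    0.02226      1.357     0.1136
  Change    -0.02081   -0.03121     0.0104
  Equil     0.001453      1.326      0.124
  solve Keq expr → x = 0.0104; check Q = 2.5200e+04
Then add 0.2007 M of E.
Step 2:
                   M          E          G
  Initial   0.001453      1.526      0.124
  Change  -2.7581e-04 -4.1372e-04 1.3791e-04
  Equil     0.001177      1.526     0.1241
  solve Keq expr → x = 1.3791e-04; check Q = 2.5200e+04
Then remove 0.01878 M of G.
Step 3:
                   M          E          G
  Initial   0.001177      1.526     0.1054
  Change  -9.2316e-05 -1.3847e-04 4.6158e-05
  Equil     0.001085      1.526     0.1054
  solve Keq expr → x = 4.6158e-05; check Q = 2.5200e+04

Q₀ = 91.75; Q < K (proceeds forward)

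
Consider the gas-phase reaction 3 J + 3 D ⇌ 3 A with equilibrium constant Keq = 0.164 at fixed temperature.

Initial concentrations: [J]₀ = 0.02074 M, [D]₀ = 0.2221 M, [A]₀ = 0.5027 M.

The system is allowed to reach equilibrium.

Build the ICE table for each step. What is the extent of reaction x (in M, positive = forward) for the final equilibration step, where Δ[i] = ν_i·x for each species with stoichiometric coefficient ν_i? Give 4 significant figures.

Q₀ = 1.2997e+06 vs Keq = 0.164 ⇒ Q>K, reverse
Step 1:
                  J         D         A
  init      0.02074    0.2221    0.5027
  Δ          0.3739    0.3739   -0.3739
  eq         0.3947     0.596    0.1288
  solve Keq expr → x = -0.1246; check Q = 0.164

x = -0.1246 M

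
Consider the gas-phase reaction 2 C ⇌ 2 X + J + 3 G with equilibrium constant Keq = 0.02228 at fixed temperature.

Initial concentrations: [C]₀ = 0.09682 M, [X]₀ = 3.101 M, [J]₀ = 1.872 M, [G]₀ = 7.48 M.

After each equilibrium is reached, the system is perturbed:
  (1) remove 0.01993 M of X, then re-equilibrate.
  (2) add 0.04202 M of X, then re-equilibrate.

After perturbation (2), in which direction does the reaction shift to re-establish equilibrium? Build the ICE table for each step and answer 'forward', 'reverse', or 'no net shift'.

Direction: reverse

Q₀ = 8.0368e+05 vs Keq = 0.02228 ⇒ Q>K, reverse
Step 1:
                    C           X           J           G
  I           0.09682       3.101       1.872        7.48
  C             2.963      -2.963      -1.481      -4.444
  E              3.06      0.1382      0.3906       3.036
  solve Keq expr → x = -1.481; check Q = 0.02228
Then remove 0.01993 M of X.
Step 2:
                    C           X           J           G
  I              3.06      0.1182      0.3906       3.036
  C          -0.01618     0.01618    0.008091     0.02427
  E             3.043      0.1344      0.3987        3.06
  solve Keq expr → x = 0.008091; check Q = 0.02228
Then add 0.04202 M of X.
Step 3:
                    C           X           J           G
  I             3.043      0.1764      0.3987        3.06
  C           0.03398    -0.03398    -0.01699    -0.05097
  E             3.077      0.1424      0.3817       3.009
  solve Keq expr → x = -0.01699; check Q = 0.02228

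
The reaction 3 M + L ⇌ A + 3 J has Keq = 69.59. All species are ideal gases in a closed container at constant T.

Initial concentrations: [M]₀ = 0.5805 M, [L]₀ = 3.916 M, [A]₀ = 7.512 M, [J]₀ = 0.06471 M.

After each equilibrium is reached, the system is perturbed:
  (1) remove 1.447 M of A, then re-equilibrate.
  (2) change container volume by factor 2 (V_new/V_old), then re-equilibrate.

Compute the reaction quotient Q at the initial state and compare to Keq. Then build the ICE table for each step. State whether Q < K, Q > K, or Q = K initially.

Q₀ = 0.002657; Q < K (proceeds forward)

Q₀ = 0.002657 vs Keq = 69.59 ⇒ Q<K, forward
Step 1:
                   M          L          A          J
  init        0.5805      3.916      7.512    0.06471
  Δ          -0.4287    -0.1429     0.1429     0.4287
  eq          0.1518      3.773      7.655     0.4934
  solve Keq expr → x = 0.1429; check Q = 69.59
Then remove 1.447 M of A.
Step 2:
                   M          L          A          J
  init        0.1518      3.773      6.208     0.4934
  Δ        -0.007917  -0.002639   0.002639   0.007917
  eq          0.1439       3.77      6.211     0.5013
  solve Keq expr → x = 0.002639; check Q = 69.59
Then change container volume by factor 2 (V_new/V_old).
Step 3:
                   M          L          A          J
  init       0.07196      1.885      3.105     0.2506
  Δ                0          0          0          0
  eq         0.07196      1.885      3.105     0.2506
  solve Keq expr → x = 0; check Q = 69.59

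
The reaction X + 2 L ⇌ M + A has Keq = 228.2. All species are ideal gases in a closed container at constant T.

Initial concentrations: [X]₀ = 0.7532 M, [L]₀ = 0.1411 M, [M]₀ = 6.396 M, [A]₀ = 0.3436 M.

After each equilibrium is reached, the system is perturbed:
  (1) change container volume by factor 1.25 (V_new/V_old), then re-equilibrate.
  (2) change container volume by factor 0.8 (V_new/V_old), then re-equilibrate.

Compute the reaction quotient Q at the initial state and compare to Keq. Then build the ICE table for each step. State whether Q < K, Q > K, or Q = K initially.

Q₀ = 146.6 vs Keq = 228.2 ⇒ Q<K, forward
Step 1:
                  X         L         M         A
  init       0.7532    0.1411     6.396    0.3436
  Δ        -0.01246  -0.02492   0.01246   0.01246
  eq         0.7407    0.1162     6.408    0.3561
  solve Keq expr → x = 0.01246; check Q = 228.2
Then change container volume by factor 1.25 (V_new/V_old).
Step 2:
                  X         L         M         A
  init       0.5926   0.09295     5.127    0.2848
  Δ        0.004813  0.009625 -0.004813 -0.004813
  eq         0.5974    0.1026     5.122      0.28
  solve Keq expr → x = -0.004813; check Q = 228.2
Then change container volume by factor 0.8 (V_new/V_old).
Step 3:
                  X         L         M         A
  init       0.7468    0.1282     6.402      0.35
  Δ       -0.006016  -0.01203  0.006016  0.006016
  eq         0.7407    0.1162     6.408    0.3561
  solve Keq expr → x = 0.006016; check Q = 228.2

Q₀ = 146.6; Q < K (proceeds forward)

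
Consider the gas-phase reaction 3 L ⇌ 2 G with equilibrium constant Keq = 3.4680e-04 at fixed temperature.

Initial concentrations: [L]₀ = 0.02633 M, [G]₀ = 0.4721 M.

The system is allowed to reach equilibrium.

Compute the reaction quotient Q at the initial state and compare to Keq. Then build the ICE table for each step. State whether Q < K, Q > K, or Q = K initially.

Q₀ = 1.2210e+04 vs Keq = 3.4680e-04 ⇒ Q>K, reverse
Step 1:
                   L          G
  Initial    0.02633     0.4721
  Change      0.6912    -0.4608
  Equil       0.7175    0.01132
  solve Keq expr → x = -0.2304; check Q = 3.4680e-04

Q₀ = 1.2210e+04; Q > K (proceeds reverse)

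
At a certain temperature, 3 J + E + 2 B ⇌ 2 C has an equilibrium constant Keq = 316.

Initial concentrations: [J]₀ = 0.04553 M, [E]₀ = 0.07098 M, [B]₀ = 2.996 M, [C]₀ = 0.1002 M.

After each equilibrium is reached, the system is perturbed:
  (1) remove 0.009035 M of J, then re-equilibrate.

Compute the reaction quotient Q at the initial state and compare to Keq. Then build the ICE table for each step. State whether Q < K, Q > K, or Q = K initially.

Q₀ = 167 vs Keq = 316 ⇒ Q<K, forward
Step 1:
                  J         E         B         C
  I         0.04553   0.07098     2.996    0.1002
  C         -0.0071 -0.002367 -0.004733  0.004733
  E         0.03843   0.06861     2.991    0.1049
  solve Keq expr → x = 0.002367; check Q = 316
Then remove 0.009035 M of J.
Step 2:
                  J         E         B         C
  I          0.0294   0.06861     2.991    0.1049
  C        0.007355  0.002452  0.004903 -0.004903
  E         0.03675   0.07107     2.996       0.1
  solve Keq expr → x = -0.002452; check Q = 316

Q₀ = 167; Q < K (proceeds forward)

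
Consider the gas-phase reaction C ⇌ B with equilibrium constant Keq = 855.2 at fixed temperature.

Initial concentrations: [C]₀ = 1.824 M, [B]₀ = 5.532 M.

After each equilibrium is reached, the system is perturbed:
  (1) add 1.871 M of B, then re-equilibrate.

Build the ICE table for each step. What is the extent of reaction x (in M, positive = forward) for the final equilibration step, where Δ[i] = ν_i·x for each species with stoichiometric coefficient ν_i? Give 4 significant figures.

x = -0.002185 M

Q₀ = 3.033 vs Keq = 855.2 ⇒ Q<K, forward
Step 1:
                    C           B
  Initial       1.824       5.532
  Change       -1.815       1.815
  Equil      0.008591       7.347
  solve Keq expr → x = 1.815; check Q = 855.2
Then add 1.871 M of B.
Step 2:
                    C           B
  Initial    0.008591       9.218
  Change     0.002185   -0.002185
  Equil       0.01078       9.216
  solve Keq expr → x = -0.002185; check Q = 855.2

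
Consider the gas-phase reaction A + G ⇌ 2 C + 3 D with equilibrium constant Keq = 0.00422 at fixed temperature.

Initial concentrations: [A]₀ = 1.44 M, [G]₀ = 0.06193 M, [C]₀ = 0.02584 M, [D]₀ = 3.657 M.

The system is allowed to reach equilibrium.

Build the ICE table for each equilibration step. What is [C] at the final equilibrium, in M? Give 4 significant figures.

Q₀ = 0.3662 vs Keq = 0.00422 ⇒ Q>K, reverse
Step 1:
                   A          G          C          D
  init          1.44    0.06193    0.02584      3.657
  Δ          0.01138    0.01138   -0.02277   -0.03415
  eq           1.451    0.07331   0.003073      3.623
  solve Keq expr → x = -0.01138; check Q = 0.00422

[C]_eq = 0.003073 M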